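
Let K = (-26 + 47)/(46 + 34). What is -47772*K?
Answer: -250803/20 ≈ -12540.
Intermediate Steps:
K = 21/80 ≈ 0.26250
-47772*K = -47772*21/80 = -250803/20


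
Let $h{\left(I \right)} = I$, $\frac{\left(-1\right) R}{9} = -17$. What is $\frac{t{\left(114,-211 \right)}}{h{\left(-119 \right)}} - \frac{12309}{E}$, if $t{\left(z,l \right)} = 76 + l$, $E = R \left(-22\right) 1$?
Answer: $\frac{3421}{714} \approx 4.7913$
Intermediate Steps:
$R = 153$ ($R = \left(-9\right) \left(-17\right) = 153$)
$E = -3366$ ($E = 153 \left(-22\right) 1 = \left(-3366\right) 1 = -3366$)
$\frac{t{\left(114,-211 \right)}}{h{\left(-119 \right)}} - \frac{12309}{E} = \frac{76 - 211}{-119} - \frac{12309}{-3366} = \left(-135\right) \left(- \frac{1}{119}\right) - - \frac{373}{102} = \frac{135}{119} + \frac{373}{102} = \frac{3421}{714}$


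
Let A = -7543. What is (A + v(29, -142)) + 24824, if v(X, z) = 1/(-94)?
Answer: 1624413/94 ≈ 17281.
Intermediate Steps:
v(X, z) = -1/94
(A + v(29, -142)) + 24824 = (-7543 - 1/94) + 24824 = -709043/94 + 24824 = 1624413/94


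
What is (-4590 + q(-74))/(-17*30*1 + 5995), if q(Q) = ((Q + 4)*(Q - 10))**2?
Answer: 6913962/1097 ≈ 6302.6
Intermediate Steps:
q(Q) = (-10 + Q)**2*(4 + Q)**2 (q(Q) = ((4 + Q)*(-10 + Q))**2 = ((-10 + Q)*(4 + Q))**2 = (-10 + Q)**2*(4 + Q)**2)
(-4590 + q(-74))/(-17*30*1 + 5995) = (-4590 + (-10 - 74)**2*(4 - 74)**2)/(-17*30*1 + 5995) = (-4590 + (-84)**2*(-70)**2)/(-510*1 + 5995) = (-4590 + 7056*4900)/(-510 + 5995) = (-4590 + 34574400)/5485 = 34569810*(1/5485) = 6913962/1097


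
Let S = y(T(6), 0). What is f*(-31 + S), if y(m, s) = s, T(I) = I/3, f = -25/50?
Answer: 31/2 ≈ 15.500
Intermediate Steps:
f = -1/2 (f = -25*1/50 = -1/2 ≈ -0.50000)
T(I) = I/3 (T(I) = I*(1/3) = I/3)
S = 0
f*(-31 + S) = -(-31 + 0)/2 = -1/2*(-31) = 31/2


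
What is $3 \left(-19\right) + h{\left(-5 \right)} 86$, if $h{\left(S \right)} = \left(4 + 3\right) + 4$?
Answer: $889$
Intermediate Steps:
$h{\left(S \right)} = 11$ ($h{\left(S \right)} = 7 + 4 = 11$)
$3 \left(-19\right) + h{\left(-5 \right)} 86 = 3 \left(-19\right) + 11 \cdot 86 = -57 + 946 = 889$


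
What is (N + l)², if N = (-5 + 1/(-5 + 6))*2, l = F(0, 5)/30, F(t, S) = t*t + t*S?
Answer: 64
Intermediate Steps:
F(t, S) = t² + S*t
l = 0 (l = (0*(5 + 0))/30 = (0*5)*(1/30) = 0*(1/30) = 0)
N = -8 (N = (-5 + 1/1)*2 = (-5 + 1)*2 = -4*2 = -8)
(N + l)² = (-8 + 0)² = (-8)² = 64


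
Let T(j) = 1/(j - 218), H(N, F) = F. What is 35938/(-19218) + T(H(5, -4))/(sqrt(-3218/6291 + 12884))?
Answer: -17969/9609 - sqrt(56653968174)/5997701924 ≈ -1.8701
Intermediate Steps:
T(j) = 1/(-218 + j)
35938/(-19218) + T(H(5, -4))/(sqrt(-3218/6291 + 12884)) = 35938/(-19218) + 1/((-218 - 4)*(sqrt(-3218/6291 + 12884))) = 35938*(-1/19218) + 1/((-222)*(sqrt(-3218*1/6291 + 12884))) = -17969/9609 - 1/(222*sqrt(-3218/6291 + 12884)) = -17969/9609 - 3*sqrt(56653968174)/81050026/222 = -17969/9609 - sqrt(56653968174)/5997701924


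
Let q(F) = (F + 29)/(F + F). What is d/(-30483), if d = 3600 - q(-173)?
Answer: -23064/195317 ≈ -0.11808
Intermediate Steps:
q(F) = (29 + F)/(2*F) (q(F) = (29 + F)/((2*F)) = (29 + F)*(1/(2*F)) = (29 + F)/(2*F))
d = 622728/173 (d = 3600 - (29 - 173)/(2*(-173)) = 3600 - (-1)*(-144)/(2*173) = 3600 - 1*72/173 = 3600 - 72/173 = 622728/173 ≈ 3599.6)
d/(-30483) = (622728/173)/(-30483) = (622728/173)*(-1/30483) = -23064/195317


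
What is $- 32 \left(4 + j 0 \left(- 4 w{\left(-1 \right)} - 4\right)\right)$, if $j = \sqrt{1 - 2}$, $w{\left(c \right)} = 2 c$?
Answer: $-128$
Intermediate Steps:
$j = i$ ($j = \sqrt{-1} = i \approx 1.0 i$)
$- 32 \left(4 + j 0 \left(- 4 w{\left(-1 \right)} - 4\right)\right) = - 32 \left(4 + i 0 \left(- 4 \cdot 2 \left(-1\right) - 4\right)\right) = - 32 \left(4 + 0 \left(\left(-4\right) \left(-2\right) - 4\right)\right) = - 32 \left(4 + 0 \left(8 - 4\right)\right) = - 32 \left(4 + 0 \cdot 4\right) = - 32 \left(4 + 0\right) = \left(-32\right) 4 = -128$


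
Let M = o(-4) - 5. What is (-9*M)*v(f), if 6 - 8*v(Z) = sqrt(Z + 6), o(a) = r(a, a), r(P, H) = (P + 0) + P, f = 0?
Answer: 351/4 - 117*sqrt(6)/8 ≈ 51.926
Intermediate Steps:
r(P, H) = 2*P (r(P, H) = P + P = 2*P)
o(a) = 2*a
M = -13 (M = 2*(-4) - 5 = -8 - 5 = -13)
v(Z) = 3/4 - sqrt(6 + Z)/8 (v(Z) = 3/4 - sqrt(Z + 6)/8 = 3/4 - sqrt(6 + Z)/8)
(-9*M)*v(f) = (-9*(-13))*(3/4 - sqrt(6 + 0)/8) = 117*(3/4 - sqrt(6)/8) = 351/4 - 117*sqrt(6)/8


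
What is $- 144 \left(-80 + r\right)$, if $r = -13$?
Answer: $13392$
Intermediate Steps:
$- 144 \left(-80 + r\right) = - 144 \left(-80 - 13\right) = \left(-144\right) \left(-93\right) = 13392$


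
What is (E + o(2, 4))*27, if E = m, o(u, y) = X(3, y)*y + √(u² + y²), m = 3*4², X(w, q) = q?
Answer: 1728 + 54*√5 ≈ 1848.7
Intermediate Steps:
m = 48 (m = 3*16 = 48)
o(u, y) = y² + √(u² + y²) (o(u, y) = y*y + √(u² + y²) = y² + √(u² + y²))
E = 48
(E + o(2, 4))*27 = (48 + (4² + √(2² + 4²)))*27 = (48 + (16 + √(4 + 16)))*27 = (48 + (16 + √20))*27 = (48 + (16 + 2*√5))*27 = (64 + 2*√5)*27 = 1728 + 54*√5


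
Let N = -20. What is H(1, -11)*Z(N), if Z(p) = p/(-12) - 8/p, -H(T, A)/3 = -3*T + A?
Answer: 434/5 ≈ 86.800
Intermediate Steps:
H(T, A) = -3*A + 9*T (H(T, A) = -3*(-3*T + A) = -3*(A - 3*T) = -3*A + 9*T)
Z(p) = -8/p - p/12 (Z(p) = p*(-1/12) - 8/p = -p/12 - 8/p = -8/p - p/12)
H(1, -11)*Z(N) = (-3*(-11) + 9*1)*(-8/(-20) - 1/12*(-20)) = (33 + 9)*(-8*(-1/20) + 5/3) = 42*(2/5 + 5/3) = 42*(31/15) = 434/5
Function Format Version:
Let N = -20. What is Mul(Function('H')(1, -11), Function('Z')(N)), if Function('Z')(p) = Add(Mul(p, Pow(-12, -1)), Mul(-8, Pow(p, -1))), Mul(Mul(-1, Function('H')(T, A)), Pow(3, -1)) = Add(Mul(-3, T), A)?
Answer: Rational(434, 5) ≈ 86.800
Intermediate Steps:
Function('H')(T, A) = Add(Mul(-3, A), Mul(9, T)) (Function('H')(T, A) = Mul(-3, Add(Mul(-3, T), A)) = Mul(-3, Add(A, Mul(-3, T))) = Add(Mul(-3, A), Mul(9, T)))
Function('Z')(p) = Add(Mul(-8, Pow(p, -1)), Mul(Rational(-1, 12), p)) (Function('Z')(p) = Add(Mul(p, Rational(-1, 12)), Mul(-8, Pow(p, -1))) = Add(Mul(Rational(-1, 12), p), Mul(-8, Pow(p, -1))) = Add(Mul(-8, Pow(p, -1)), Mul(Rational(-1, 12), p)))
Mul(Function('H')(1, -11), Function('Z')(N)) = Mul(Add(Mul(-3, -11), Mul(9, 1)), Add(Mul(-8, Pow(-20, -1)), Mul(Rational(-1, 12), -20))) = Mul(Add(33, 9), Add(Mul(-8, Rational(-1, 20)), Rational(5, 3))) = Mul(42, Add(Rational(2, 5), Rational(5, 3))) = Mul(42, Rational(31, 15)) = Rational(434, 5)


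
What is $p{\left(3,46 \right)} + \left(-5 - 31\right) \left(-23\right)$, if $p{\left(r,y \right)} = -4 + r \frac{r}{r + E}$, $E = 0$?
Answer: $827$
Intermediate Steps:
$p{\left(r,y \right)} = -4 + r$ ($p{\left(r,y \right)} = -4 + r \frac{r}{r + 0} = -4 + r \frac{r}{r} = -4 + r 1 = -4 + r$)
$p{\left(3,46 \right)} + \left(-5 - 31\right) \left(-23\right) = \left(-4 + 3\right) + \left(-5 - 31\right) \left(-23\right) = -1 - -828 = -1 + 828 = 827$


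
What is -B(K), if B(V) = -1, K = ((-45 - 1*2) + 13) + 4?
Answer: 1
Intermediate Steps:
K = -30 (K = ((-45 - 2) + 13) + 4 = (-47 + 13) + 4 = -34 + 4 = -30)
-B(K) = -1*(-1) = 1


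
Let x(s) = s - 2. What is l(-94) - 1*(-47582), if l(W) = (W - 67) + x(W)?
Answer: 47325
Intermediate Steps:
x(s) = -2 + s
l(W) = -69 + 2*W (l(W) = (W - 67) + (-2 + W) = (-67 + W) + (-2 + W) = -69 + 2*W)
l(-94) - 1*(-47582) = (-69 + 2*(-94)) - 1*(-47582) = (-69 - 188) + 47582 = -257 + 47582 = 47325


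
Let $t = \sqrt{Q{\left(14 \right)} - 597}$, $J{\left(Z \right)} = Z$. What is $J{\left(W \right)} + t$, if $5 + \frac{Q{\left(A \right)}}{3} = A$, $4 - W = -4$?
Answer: $8 + i \sqrt{570} \approx 8.0 + 23.875 i$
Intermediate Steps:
$W = 8$ ($W = 4 - -4 = 4 + 4 = 8$)
$Q{\left(A \right)} = -15 + 3 A$
$t = i \sqrt{570}$ ($t = \sqrt{\left(-15 + 3 \cdot 14\right) - 597} = \sqrt{\left(-15 + 42\right) - 597} = \sqrt{27 - 597} = \sqrt{-570} = i \sqrt{570} \approx 23.875 i$)
$J{\left(W \right)} + t = 8 + i \sqrt{570}$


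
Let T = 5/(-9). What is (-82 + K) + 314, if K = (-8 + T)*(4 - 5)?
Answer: 2165/9 ≈ 240.56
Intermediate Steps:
T = -5/9 (T = 5*(-⅑) = -5/9 ≈ -0.55556)
K = 77/9 (K = (-8 - 5/9)*(4 - 5) = -77/9*(-1) = 77/9 ≈ 8.5556)
(-82 + K) + 314 = (-82 + 77/9) + 314 = -661/9 + 314 = 2165/9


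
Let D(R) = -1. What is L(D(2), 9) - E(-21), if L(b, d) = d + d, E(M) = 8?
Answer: 10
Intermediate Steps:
L(b, d) = 2*d
L(D(2), 9) - E(-21) = 2*9 - 1*8 = 18 - 8 = 10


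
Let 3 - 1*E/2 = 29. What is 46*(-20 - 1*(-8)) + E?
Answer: -604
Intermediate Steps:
E = -52 (E = 6 - 2*29 = 6 - 58 = -52)
46*(-20 - 1*(-8)) + E = 46*(-20 - 1*(-8)) - 52 = 46*(-20 + 8) - 52 = 46*(-12) - 52 = -552 - 52 = -604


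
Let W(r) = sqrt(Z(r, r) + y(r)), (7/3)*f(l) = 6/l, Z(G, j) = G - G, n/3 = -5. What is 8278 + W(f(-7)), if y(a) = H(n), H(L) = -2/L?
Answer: 8278 + sqrt(30)/15 ≈ 8278.4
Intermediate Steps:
n = -15 (n = 3*(-5) = -15)
y(a) = 2/15 (y(a) = -2/(-15) = -2*(-1/15) = 2/15)
Z(G, j) = 0
f(l) = 18/(7*l) (f(l) = 3*(6/l)/7 = 18/(7*l))
W(r) = sqrt(30)/15 (W(r) = sqrt(0 + 2/15) = sqrt(2/15) = sqrt(30)/15)
8278 + W(f(-7)) = 8278 + sqrt(30)/15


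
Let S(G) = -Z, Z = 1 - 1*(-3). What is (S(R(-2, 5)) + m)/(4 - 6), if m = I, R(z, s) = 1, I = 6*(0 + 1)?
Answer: -1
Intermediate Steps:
Z = 4 (Z = 1 + 3 = 4)
I = 6 (I = 6*1 = 6)
S(G) = -4 (S(G) = -1*4 = -4)
m = 6
(S(R(-2, 5)) + m)/(4 - 6) = (-4 + 6)/(4 - 6) = 2/(-2) = 2*(-½) = -1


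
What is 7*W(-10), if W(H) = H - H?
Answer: 0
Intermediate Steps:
W(H) = 0
7*W(-10) = 7*0 = 0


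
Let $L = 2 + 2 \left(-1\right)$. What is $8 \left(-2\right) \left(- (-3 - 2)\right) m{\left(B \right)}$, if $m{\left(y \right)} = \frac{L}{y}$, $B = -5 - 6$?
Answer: $0$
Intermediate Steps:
$B = -11$ ($B = -5 - 6 = -11$)
$L = 0$ ($L = 2 - 2 = 0$)
$m{\left(y \right)} = 0$ ($m{\left(y \right)} = \frac{0}{y} = 0$)
$8 \left(-2\right) \left(- (-3 - 2)\right) m{\left(B \right)} = 8 \left(-2\right) \left(- (-3 - 2)\right) 0 = - 16 \left(\left(-1\right) \left(-5\right)\right) 0 = \left(-16\right) 5 \cdot 0 = \left(-80\right) 0 = 0$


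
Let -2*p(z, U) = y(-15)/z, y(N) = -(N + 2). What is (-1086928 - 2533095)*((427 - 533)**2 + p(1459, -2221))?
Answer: -118688372792605/2918 ≈ -4.0675e+10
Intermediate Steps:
y(N) = -2 - N (y(N) = -(2 + N) = -2 - N)
p(z, U) = -13/(2*z) (p(z, U) = -(-2 - 1*(-15))/(2*z) = -(-2 + 15)/(2*z) = -13/(2*z))
(-1086928 - 2533095)*((427 - 533)**2 + p(1459, -2221)) = (-1086928 - 2533095)*((427 - 533)**2 - 13/2/1459) = -3620023*((-106)**2 - 13/2*1/1459) = -3620023*(11236 - 13/2918) = -3620023*32786635/2918 = -118688372792605/2918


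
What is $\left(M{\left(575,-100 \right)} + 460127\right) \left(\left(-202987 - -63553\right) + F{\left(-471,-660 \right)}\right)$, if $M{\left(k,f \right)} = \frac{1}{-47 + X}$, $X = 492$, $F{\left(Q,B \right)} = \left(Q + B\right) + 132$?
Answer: $- \frac{28754571811428}{445} \approx -6.4617 \cdot 10^{10}$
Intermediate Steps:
$F{\left(Q,B \right)} = 132 + B + Q$ ($F{\left(Q,B \right)} = \left(B + Q\right) + 132 = 132 + B + Q$)
$M{\left(k,f \right)} = \frac{1}{445}$ ($M{\left(k,f \right)} = \frac{1}{-47 + 492} = \frac{1}{445}$)
$\left(M{\left(575,-100 \right)} + 460127\right) \left(\left(-202987 - -63553\right) + F{\left(-471,-660 \right)}\right) = \left(\frac{1}{445} + 460127\right) \left(\left(-202987 - -63553\right) - 999\right) = \frac{204756516 \left(\left(-202987 + 63553\right) - 999\right)}{445} = \frac{204756516 \left(-139434 - 999\right)}{445} = \frac{204756516}{445} \left(-140433\right) = - \frac{28754571811428}{445}$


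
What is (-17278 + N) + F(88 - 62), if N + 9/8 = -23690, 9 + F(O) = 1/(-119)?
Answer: -39011183/952 ≈ -40978.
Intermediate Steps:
F(O) = -1072/119 (F(O) = -9 + 1/(-119) = -9 - 1/119 = -1072/119)
N = -189529/8 (N = -9/8 - 23690 = -189529/8 ≈ -23691.)
(-17278 + N) + F(88 - 62) = (-17278 - 189529/8) - 1072/119 = -327753/8 - 1072/119 = -39011183/952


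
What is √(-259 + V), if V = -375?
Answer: I*√634 ≈ 25.179*I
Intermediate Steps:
√(-259 + V) = √(-259 - 375) = √(-634) = I*√634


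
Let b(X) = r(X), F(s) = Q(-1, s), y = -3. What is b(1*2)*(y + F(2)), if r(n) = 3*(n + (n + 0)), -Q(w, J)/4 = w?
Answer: 12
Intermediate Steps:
Q(w, J) = -4*w
F(s) = 4 (F(s) = -4*(-1) = 4)
r(n) = 6*n (r(n) = 3*(n + n) = 3*(2*n) = 6*n)
b(X) = 6*X
b(1*2)*(y + F(2)) = (6*(1*2))*(-3 + 4) = (6*2)*1 = 12*1 = 12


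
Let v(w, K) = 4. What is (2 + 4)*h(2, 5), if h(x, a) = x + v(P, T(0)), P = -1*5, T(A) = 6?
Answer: 36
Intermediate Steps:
P = -5
h(x, a) = 4 + x (h(x, a) = x + 4 = 4 + x)
(2 + 4)*h(2, 5) = (2 + 4)*(4 + 2) = 6*6 = 36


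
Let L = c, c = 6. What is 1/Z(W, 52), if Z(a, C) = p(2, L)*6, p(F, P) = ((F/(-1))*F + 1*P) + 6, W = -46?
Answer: 1/48 ≈ 0.020833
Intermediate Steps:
L = 6
p(F, P) = 6 + P - F² (p(F, P) = ((F*(-1))*F + P) + 6 = ((-F)*F + P) + 6 = (-F² + P) + 6 = (P - F²) + 6 = 6 + P - F²)
Z(a, C) = 48 (Z(a, C) = (6 + 6 - 1*2²)*6 = (6 + 6 - 1*4)*6 = (6 + 6 - 4)*6 = 8*6 = 48)
1/Z(W, 52) = 1/48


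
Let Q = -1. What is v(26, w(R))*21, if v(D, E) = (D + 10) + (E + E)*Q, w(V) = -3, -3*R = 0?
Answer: 882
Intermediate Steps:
R = 0 (R = -1/3*0 = 0)
v(D, E) = 10 + D - 2*E (v(D, E) = (D + 10) + (E + E)*(-1) = (10 + D) + (2*E)*(-1) = (10 + D) - 2*E = 10 + D - 2*E)
v(26, w(R))*21 = (10 + 26 - 2*(-3))*21 = (10 + 26 + 6)*21 = 42*21 = 882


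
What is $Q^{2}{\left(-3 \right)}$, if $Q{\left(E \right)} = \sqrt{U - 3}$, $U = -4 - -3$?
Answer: $-4$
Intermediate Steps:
$U = -1$ ($U = -4 + 3 = -1$)
$Q{\left(E \right)} = 2 i$ ($Q{\left(E \right)} = \sqrt{-1 - 3} = \sqrt{-4} = 2 i$)
$Q^{2}{\left(-3 \right)} = \left(2 i\right)^{2} = -4$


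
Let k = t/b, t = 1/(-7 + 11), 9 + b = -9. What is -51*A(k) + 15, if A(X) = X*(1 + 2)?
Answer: 137/8 ≈ 17.125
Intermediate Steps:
b = -18 (b = -9 - 9 = -18)
t = ¼ (t = 1/4 = ¼ ≈ 0.25000)
k = -1/72 (k = (¼)/(-18) = (¼)*(-1/18) = -1/72 ≈ -0.013889)
A(X) = 3*X (A(X) = X*3 = 3*X)
-51*A(k) + 15 = -153*(-1)/72 + 15 = -51*(-1/24) + 15 = 17/8 + 15 = 137/8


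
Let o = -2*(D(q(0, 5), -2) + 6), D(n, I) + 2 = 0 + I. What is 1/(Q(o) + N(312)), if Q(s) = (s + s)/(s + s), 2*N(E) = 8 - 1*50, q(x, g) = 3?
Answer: -1/20 ≈ -0.050000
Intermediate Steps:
N(E) = -21 (N(E) = (8 - 1*50)/2 = (8 - 50)/2 = (½)*(-42) = -21)
D(n, I) = -2 + I (D(n, I) = -2 + (0 + I) = -2 + I)
o = -4 (o = -2*((-2 - 2) + 6) = -2*(-4 + 6) = -2*2 = -4)
Q(s) = 1 (Q(s) = (2*s)/((2*s)) = (2*s)*(1/(2*s)) = 1)
1/(Q(o) + N(312)) = 1/(1 - 21) = 1/(-20) = -1/20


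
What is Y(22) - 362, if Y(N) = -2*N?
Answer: -406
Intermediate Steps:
Y(22) - 362 = -2*22 - 362 = -44 - 362 = -406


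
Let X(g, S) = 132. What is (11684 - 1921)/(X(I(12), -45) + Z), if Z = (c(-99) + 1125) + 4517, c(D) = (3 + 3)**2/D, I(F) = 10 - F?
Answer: 107393/63510 ≈ 1.6910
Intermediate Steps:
c(D) = 36/D (c(D) = 6**2/D = 36/D)
Z = 62058/11 (Z = (36/(-99) + 1125) + 4517 = (36*(-1/99) + 1125) + 4517 = (-4/11 + 1125) + 4517 = 12371/11 + 4517 = 62058/11 ≈ 5641.6)
(11684 - 1921)/(X(I(12), -45) + Z) = (11684 - 1921)/(132 + 62058/11) = 9763/(63510/11) = 9763*(11/63510) = 107393/63510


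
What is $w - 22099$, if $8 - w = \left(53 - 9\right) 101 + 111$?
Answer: $-26646$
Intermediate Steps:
$w = -4547$ ($w = 8 - \left(\left(53 - 9\right) 101 + 111\right) = 8 - \left(44 \cdot 101 + 111\right) = 8 - \left(4444 + 111\right) = 8 - 4555 = -4547$)
$w - 22099 = -4547 - 22099 = -26646$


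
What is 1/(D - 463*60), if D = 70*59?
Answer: -1/23650 ≈ -4.2283e-5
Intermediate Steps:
D = 4130
1/(D - 463*60) = 1/(4130 - 463*60) = 1/(4130 - 27780) = 1/(-23650) = -1/23650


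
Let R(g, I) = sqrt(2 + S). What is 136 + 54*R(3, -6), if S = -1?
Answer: 190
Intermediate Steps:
R(g, I) = 1 (R(g, I) = sqrt(2 - 1) = sqrt(1) = 1)
136 + 54*R(3, -6) = 136 + 54*1 = 136 + 54 = 190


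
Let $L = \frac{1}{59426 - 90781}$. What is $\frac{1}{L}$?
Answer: $-31355$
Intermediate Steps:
$L = - \frac{1}{31355}$ ($L = \frac{1}{-31355} = - \frac{1}{31355} \approx -3.1893 \cdot 10^{-5}$)
$\frac{1}{L} = \frac{1}{- \frac{1}{31355}} = -31355$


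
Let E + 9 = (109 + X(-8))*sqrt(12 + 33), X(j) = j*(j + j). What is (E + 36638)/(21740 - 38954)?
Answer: -36629/17214 - 237*sqrt(5)/5738 ≈ -2.2202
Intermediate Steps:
X(j) = 2*j**2 (X(j) = j*(2*j) = 2*j**2)
E = -9 + 711*sqrt(5) (E = -9 + (109 + 2*(-8)**2)*sqrt(12 + 33) = -9 + (109 + 2*64)*sqrt(45) = -9 + (109 + 128)*(3*sqrt(5)) = -9 + 237*(3*sqrt(5)) = -9 + 711*sqrt(5) ≈ 1580.8)
(E + 36638)/(21740 - 38954) = ((-9 + 711*sqrt(5)) + 36638)/(21740 - 38954) = (36629 + 711*sqrt(5))/(-17214) = (36629 + 711*sqrt(5))*(-1/17214) = -36629/17214 - 237*sqrt(5)/5738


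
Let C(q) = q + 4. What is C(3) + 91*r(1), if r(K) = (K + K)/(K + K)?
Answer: 98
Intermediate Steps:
C(q) = 4 + q
r(K) = 1 (r(K) = (2*K)/((2*K)) = (2*K)*(1/(2*K)) = 1)
C(3) + 91*r(1) = (4 + 3) + 91*1 = 7 + 91 = 98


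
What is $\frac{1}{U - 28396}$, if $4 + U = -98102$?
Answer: $- \frac{1}{126502} \approx -7.905 \cdot 10^{-6}$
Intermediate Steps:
$U = -98106$ ($U = -4 - 98102 = -98106$)
$\frac{1}{U - 28396} = \frac{1}{-98106 - 28396} = \frac{1}{-126502} = - \frac{1}{126502}$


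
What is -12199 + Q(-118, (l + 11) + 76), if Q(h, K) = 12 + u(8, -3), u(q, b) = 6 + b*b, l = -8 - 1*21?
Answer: -12172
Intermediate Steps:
l = -29 (l = -8 - 21 = -29)
u(q, b) = 6 + b**2
Q(h, K) = 27 (Q(h, K) = 12 + (6 + (-3)**2) = 12 + (6 + 9) = 12 + 15 = 27)
-12199 + Q(-118, (l + 11) + 76) = -12199 + 27 = -12172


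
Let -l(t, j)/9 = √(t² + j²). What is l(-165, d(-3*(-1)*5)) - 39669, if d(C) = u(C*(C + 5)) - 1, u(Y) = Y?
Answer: -39669 - 9*√116626 ≈ -42743.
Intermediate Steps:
d(C) = -1 + C*(5 + C) (d(C) = C*(C + 5) - 1 = C*(5 + C) - 1 = -1 + C*(5 + C))
l(t, j) = -9*√(j² + t²) (l(t, j) = -9*√(t² + j²) = -9*√(j² + t²))
l(-165, d(-3*(-1)*5)) - 39669 = -9*√((-1 + (-3*(-1)*5)*(5 - 3*(-1)*5))² + (-165)²) - 39669 = -9*√((-1 + (3*5)*(5 + 3*5))² + 27225) - 39669 = -9*√((-1 + 15*(5 + 15))² + 27225) - 39669 = -9*√((-1 + 15*20)² + 27225) - 39669 = -9*√((-1 + 300)² + 27225) - 39669 = -9*√(299² + 27225) - 39669 = -9*√(89401 + 27225) - 39669 = -9*√116626 - 39669 = -39669 - 9*√116626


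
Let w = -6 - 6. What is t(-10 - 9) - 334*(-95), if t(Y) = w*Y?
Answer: 31958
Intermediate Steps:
w = -12
t(Y) = -12*Y
t(-10 - 9) - 334*(-95) = -12*(-10 - 9) - 334*(-95) = -12*(-19) + 31730 = 228 + 31730 = 31958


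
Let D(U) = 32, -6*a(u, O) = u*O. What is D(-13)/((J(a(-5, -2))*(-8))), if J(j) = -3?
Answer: 4/3 ≈ 1.3333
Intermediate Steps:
a(u, O) = -O*u/6 (a(u, O) = -u*O/6 = -O*u/6)
D(-13)/((J(a(-5, -2))*(-8))) = 32/((-3*(-8))) = 32/24 = 32*(1/24) = 4/3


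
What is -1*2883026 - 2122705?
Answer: -5005731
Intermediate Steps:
-1*2883026 - 2122705 = -2883026 - 2122705 = -5005731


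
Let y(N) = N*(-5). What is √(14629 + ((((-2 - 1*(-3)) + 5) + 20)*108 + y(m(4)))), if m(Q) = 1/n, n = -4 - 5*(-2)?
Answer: √627702/6 ≈ 132.05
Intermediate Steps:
n = 6 (n = -4 + 10 = 6)
m(Q) = ⅙ (m(Q) = 1/6 = ⅙)
y(N) = -5*N
√(14629 + ((((-2 - 1*(-3)) + 5) + 20)*108 + y(m(4)))) = √(14629 + ((((-2 - 1*(-3)) + 5) + 20)*108 - 5*⅙)) = √(14629 + ((((-2 + 3) + 5) + 20)*108 - ⅚)) = √(14629 + (((1 + 5) + 20)*108 - ⅚)) = √(14629 + ((6 + 20)*108 - ⅚)) = √(14629 + (26*108 - ⅚)) = √(14629 + (2808 - ⅚)) = √(14629 + 16843/6) = √(104617/6) = √627702/6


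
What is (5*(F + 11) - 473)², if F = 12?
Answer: 128164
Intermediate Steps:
(5*(F + 11) - 473)² = (5*(12 + 11) - 473)² = (5*23 - 473)² = (115 - 473)² = (-358)² = 128164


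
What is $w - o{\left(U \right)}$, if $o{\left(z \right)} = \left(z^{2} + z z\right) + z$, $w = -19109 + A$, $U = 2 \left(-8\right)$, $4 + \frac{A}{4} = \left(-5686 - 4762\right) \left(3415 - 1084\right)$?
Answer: $-97436773$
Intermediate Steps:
$A = -97417168$ ($A = -16 + 4 \left(-5686 - 4762\right) \left(3415 - 1084\right) = -16 + 4 \left(\left(-10448\right) 2331\right) = -16 + 4 \left(-24354288\right) = -16 - 97417152 = -97417168$)
$U = -16$
$w = -97436277$ ($w = -19109 - 97417168 = -97436277$)
$o{\left(z \right)} = z + 2 z^{2}$ ($o{\left(z \right)} = \left(z^{2} + z^{2}\right) + z = 2 z^{2} + z = z + 2 z^{2}$)
$w - o{\left(U \right)} = -97436277 - - 16 \left(1 + 2 \left(-16\right)\right) = -97436277 - - 16 \left(1 - 32\right) = -97436277 - \left(-16\right) \left(-31\right) = -97436277 - 496 = -97436773$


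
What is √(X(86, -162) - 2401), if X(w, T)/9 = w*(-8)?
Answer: I*√8593 ≈ 92.698*I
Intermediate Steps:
X(w, T) = -72*w (X(w, T) = 9*(w*(-8)) = 9*(-8*w) = -72*w)
√(X(86, -162) - 2401) = √(-72*86 - 2401) = √(-6192 - 2401) = √(-8593) = I*√8593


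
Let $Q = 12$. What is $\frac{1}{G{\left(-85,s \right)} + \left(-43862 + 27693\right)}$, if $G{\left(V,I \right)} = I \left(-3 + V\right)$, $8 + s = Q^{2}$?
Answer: $- \frac{1}{28137} \approx -3.554 \cdot 10^{-5}$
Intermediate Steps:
$s = 136$ ($s = -8 + 12^{2} = -8 + 144 = 136$)
$\frac{1}{G{\left(-85,s \right)} + \left(-43862 + 27693\right)} = \frac{1}{136 \left(-3 - 85\right) + \left(-43862 + 27693\right)} = \frac{1}{136 \left(-88\right) - 16169} = \frac{1}{-11968 - 16169} = \frac{1}{-28137} = - \frac{1}{28137}$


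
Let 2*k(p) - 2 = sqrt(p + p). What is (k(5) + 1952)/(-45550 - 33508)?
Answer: -279/11294 - sqrt(10)/158116 ≈ -0.024723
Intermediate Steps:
k(p) = 1 + sqrt(2)*sqrt(p)/2 (k(p) = 1 + sqrt(p + p)/2 = 1 + sqrt(2*p)/2 = 1 + (sqrt(2)*sqrt(p))/2 = 1 + sqrt(2)*sqrt(p)/2)
(k(5) + 1952)/(-45550 - 33508) = ((1 + sqrt(2)*sqrt(5)/2) + 1952)/(-45550 - 33508) = ((1 + sqrt(10)/2) + 1952)/(-79058) = (1953 + sqrt(10)/2)*(-1/79058) = -279/11294 - sqrt(10)/158116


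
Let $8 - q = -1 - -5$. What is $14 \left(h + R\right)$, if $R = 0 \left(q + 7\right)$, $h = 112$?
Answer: $1568$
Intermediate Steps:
$q = 4$ ($q = 8 - \left(-1 - -5\right) = 8 - \left(-1 + 5\right) = 8 - 4 = 4$)
$R = 0$ ($R = 0 \left(4 + 7\right) = 0 \cdot 11 = 0$)
$14 \left(h + R\right) = 14 \left(112 + 0\right) = 14 \cdot 112 = 1568$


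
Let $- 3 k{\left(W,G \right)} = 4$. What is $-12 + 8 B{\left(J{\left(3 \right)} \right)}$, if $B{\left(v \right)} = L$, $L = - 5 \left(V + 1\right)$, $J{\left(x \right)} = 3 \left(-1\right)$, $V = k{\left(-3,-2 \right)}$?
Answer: $\frac{4}{3} \approx 1.3333$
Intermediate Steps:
$k{\left(W,G \right)} = - \frac{4}{3}$ ($k{\left(W,G \right)} = \left(- \frac{1}{3}\right) 4 = - \frac{4}{3}$)
$V = - \frac{4}{3} \approx -1.3333$
$J{\left(x \right)} = -3$
$L = \frac{5}{3}$ ($L = - 5 \left(- \frac{4}{3} + 1\right) = \left(-5\right) \left(- \frac{1}{3}\right) = \frac{5}{3} \approx 1.6667$)
$B{\left(v \right)} = \frac{5}{3}$
$-12 + 8 B{\left(J{\left(3 \right)} \right)} = -12 + 8 \cdot \frac{5}{3} = -12 + \frac{40}{3} = \frac{4}{3}$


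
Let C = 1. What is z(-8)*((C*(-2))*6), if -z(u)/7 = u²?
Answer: 5376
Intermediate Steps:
z(u) = -7*u²
z(-8)*((C*(-2))*6) = (-7*(-8)²)*((1*(-2))*6) = (-7*64)*(-2*6) = -448*(-12) = 5376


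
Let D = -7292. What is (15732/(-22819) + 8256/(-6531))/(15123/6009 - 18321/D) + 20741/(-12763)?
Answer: -4935589947851441499/2451213257173449685 ≈ -2.0135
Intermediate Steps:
(15732/(-22819) + 8256/(-6531))/(15123/6009 - 18321/D) + 20741/(-12763) = (15732/(-22819) + 8256/(-6531))/(15123/6009 - 18321/(-7292)) + 20741/(-12763) = (15732*(-1/22819) + 8256*(-1/6531))/(15123*(1/6009) - 18321*(-1/7292)) + 20741*(-1/12763) = (-828/1201 - 2752/2177)/(5041/2003 + 18321/7292) - 20741/12763 = -5107708/(2614577*73455935/14605876) - 20741/12763 = -5107708/2614577*14605876/73455935 - 20741/12763 = -74602549692208/192056198164495 - 20741/12763 = -4935589947851441499/2451213257173449685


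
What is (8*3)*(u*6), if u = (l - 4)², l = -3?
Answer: 7056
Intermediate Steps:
u = 49 (u = (-3 - 4)² = (-7)² = 49)
(8*3)*(u*6) = (8*3)*(49*6) = 24*294 = 7056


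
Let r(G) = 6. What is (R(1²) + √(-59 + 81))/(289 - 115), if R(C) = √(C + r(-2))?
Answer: √7/174 + √22/174 ≈ 0.042162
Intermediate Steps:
R(C) = √(6 + C) (R(C) = √(C + 6) = √(6 + C))
(R(1²) + √(-59 + 81))/(289 - 115) = (√(6 + 1²) + √(-59 + 81))/(289 - 115) = (√(6 + 1) + √22)/174 = (√7 + √22)*(1/174) = √7/174 + √22/174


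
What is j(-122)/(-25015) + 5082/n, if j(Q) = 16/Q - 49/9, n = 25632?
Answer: 3881708879/19556126640 ≈ 0.19849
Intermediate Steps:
j(Q) = -49/9 + 16/Q (j(Q) = 16/Q - 49*1/9 = 16/Q - 49/9 = -49/9 + 16/Q)
j(-122)/(-25015) + 5082/n = (-49/9 + 16/(-122))/(-25015) + 5082/25632 = (-49/9 + 16*(-1/122))*(-1/25015) + 5082*(1/25632) = (-49/9 - 8/61)*(-1/25015) + 847/4272 = -3061/549*(-1/25015) + 847/4272 = 3061/13733235 + 847/4272 = 3881708879/19556126640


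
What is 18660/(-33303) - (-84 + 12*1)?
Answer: 793052/11101 ≈ 71.440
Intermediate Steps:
18660/(-33303) - (-84 + 12*1) = 18660*(-1/33303) - (-84 + 12) = -6220/11101 - 1*(-72) = -6220/11101 + 72 = 793052/11101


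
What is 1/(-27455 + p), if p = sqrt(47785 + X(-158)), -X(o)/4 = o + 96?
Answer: -27455/753728992 - 9*sqrt(593)/753728992 ≈ -3.6716e-5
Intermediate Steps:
X(o) = -384 - 4*o (X(o) = -4*(o + 96) = -4*(96 + o) = -384 - 4*o)
p = 9*sqrt(593) (p = sqrt(47785 + (-384 - 4*(-158))) = sqrt(47785 + (-384 + 632)) = sqrt(47785 + 248) = sqrt(48033) = 9*sqrt(593) ≈ 219.16)
1/(-27455 + p) = 1/(-27455 + 9*sqrt(593))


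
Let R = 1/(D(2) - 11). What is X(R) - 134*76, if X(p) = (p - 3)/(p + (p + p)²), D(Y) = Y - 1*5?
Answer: -50619/5 ≈ -10124.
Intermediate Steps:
D(Y) = -5 + Y (D(Y) = Y - 5 = -5 + Y)
R = -1/14 (R = 1/((-5 + 2) - 11) = 1/(-3 - 11) = 1/(-14) = -1/14 ≈ -0.071429)
X(p) = (-3 + p)/(p + 4*p²) (X(p) = (-3 + p)/(p + (2*p)²) = (-3 + p)/(p + 4*p²))
X(R) - 134*76 = (-3 - 1/14)/((-1/14)*(1 + 4*(-1/14))) - 134*76 = -14*(-43/14)/(1 - 2/7) - 10184 = -14*(-43/14)/5/7 - 10184 = -14*7/5*(-43/14) - 10184 = 301/5 - 10184 = -50619/5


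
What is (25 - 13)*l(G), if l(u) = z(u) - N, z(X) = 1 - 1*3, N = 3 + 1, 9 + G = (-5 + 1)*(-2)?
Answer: -72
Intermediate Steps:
G = -1 (G = -9 + (-5 + 1)*(-2) = -9 - 4*(-2) = -9 + 8 = -1)
N = 4
z(X) = -2 (z(X) = 1 - 3 = -2)
l(u) = -6 (l(u) = -2 - 1*4 = -2 - 4 = -6)
(25 - 13)*l(G) = (25 - 13)*(-6) = 12*(-6) = -72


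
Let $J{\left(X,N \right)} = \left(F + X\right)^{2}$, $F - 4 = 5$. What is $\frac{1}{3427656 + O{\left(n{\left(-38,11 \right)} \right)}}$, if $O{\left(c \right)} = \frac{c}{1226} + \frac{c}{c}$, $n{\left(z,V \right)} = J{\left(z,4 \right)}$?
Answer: $\frac{1226}{4202308323} \approx 2.9174 \cdot 10^{-7}$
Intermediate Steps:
$F = 9$ ($F = 4 + 5 = 9$)
$J{\left(X,N \right)} = \left(9 + X\right)^{2}$
$n{\left(z,V \right)} = \left(9 + z\right)^{2}$
$O{\left(c \right)} = 1 + \frac{c}{1226}$ ($O{\left(c \right)} = c \frac{1}{1226} + 1 = \frac{c}{1226} + 1 = 1 + \frac{c}{1226}$)
$\frac{1}{3427656 + O{\left(n{\left(-38,11 \right)} \right)}} = \frac{1}{3427656 + \left(1 + \frac{\left(9 - 38\right)^{2}}{1226}\right)} = \frac{1}{3427656 + \left(1 + \frac{\left(-29\right)^{2}}{1226}\right)} = \frac{1}{3427656 + \left(1 + \frac{1}{1226} \cdot 841\right)} = \frac{1}{3427656 + \left(1 + \frac{841}{1226}\right)} = \frac{1}{3427656 + \frac{2067}{1226}} = \frac{1}{\frac{4202308323}{1226}} = \frac{1226}{4202308323}$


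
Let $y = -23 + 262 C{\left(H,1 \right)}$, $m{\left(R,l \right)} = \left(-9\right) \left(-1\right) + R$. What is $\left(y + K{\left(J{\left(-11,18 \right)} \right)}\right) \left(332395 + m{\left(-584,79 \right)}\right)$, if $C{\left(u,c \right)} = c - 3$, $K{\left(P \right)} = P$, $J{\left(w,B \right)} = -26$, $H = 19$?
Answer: $-190132860$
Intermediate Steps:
$C{\left(u,c \right)} = -3 + c$ ($C{\left(u,c \right)} = c - 3 = -3 + c$)
$m{\left(R,l \right)} = 9 + R$
$y = -547$ ($y = -23 + 262 \left(-3 + 1\right) = -23 + 262 \left(-2\right) = -23 - 524 = -547$)
$\left(y + K{\left(J{\left(-11,18 \right)} \right)}\right) \left(332395 + m{\left(-584,79 \right)}\right) = \left(-547 - 26\right) \left(332395 + \left(9 - 584\right)\right) = - 573 \left(332395 - 575\right) = \left(-573\right) 331820 = -190132860$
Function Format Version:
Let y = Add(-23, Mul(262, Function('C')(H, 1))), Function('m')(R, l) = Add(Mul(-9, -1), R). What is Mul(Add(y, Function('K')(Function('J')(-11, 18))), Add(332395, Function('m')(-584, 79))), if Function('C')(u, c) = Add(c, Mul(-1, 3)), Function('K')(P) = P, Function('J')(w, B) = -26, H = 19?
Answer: -190132860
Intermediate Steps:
Function('C')(u, c) = Add(-3, c) (Function('C')(u, c) = Add(c, -3) = Add(-3, c))
Function('m')(R, l) = Add(9, R)
y = -547 (y = Add(-23, Mul(262, Add(-3, 1))) = Add(-23, Mul(262, -2)) = Add(-23, -524) = -547)
Mul(Add(y, Function('K')(Function('J')(-11, 18))), Add(332395, Function('m')(-584, 79))) = Mul(Add(-547, -26), Add(332395, Add(9, -584))) = Mul(-573, Add(332395, -575)) = Mul(-573, 331820) = -190132860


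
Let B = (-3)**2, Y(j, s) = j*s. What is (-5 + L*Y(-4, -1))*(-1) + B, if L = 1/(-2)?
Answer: 16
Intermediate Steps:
L = -1/2 (L = 1*(-1/2) = -1/2 ≈ -0.50000)
B = 9
(-5 + L*Y(-4, -1))*(-1) + B = (-5 - (-2)*(-1))*(-1) + 9 = (-5 - 1/2*4)*(-1) + 9 = (-5 - 2)*(-1) + 9 = -7*(-1) + 9 = 7 + 9 = 16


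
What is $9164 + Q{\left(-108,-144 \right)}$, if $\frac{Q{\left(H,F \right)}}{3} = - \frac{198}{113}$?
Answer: $\frac{1034938}{113} \approx 9158.8$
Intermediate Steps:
$Q{\left(H,F \right)} = - \frac{594}{113}$ ($Q{\left(H,F \right)} = 3 \left(- \frac{198}{113}\right) = - \frac{594}{113}$)
$9164 + Q{\left(-108,-144 \right)} = 9164 - \frac{594}{113} = \frac{1034938}{113}$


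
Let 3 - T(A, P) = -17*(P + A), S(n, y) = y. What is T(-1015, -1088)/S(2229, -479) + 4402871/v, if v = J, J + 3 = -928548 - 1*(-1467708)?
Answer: 21382759645/258256203 ≈ 82.797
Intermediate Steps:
T(A, P) = 3 + 17*A + 17*P (T(A, P) = 3 - (-17)*(P + A) = 3 - (-17)*(A + P) = 3 - (-17*A - 17*P) = 3 + (17*A + 17*P) = 3 + 17*A + 17*P)
J = 539157 (J = -3 + (-928548 - 1*(-1467708)) = -3 + (-928548 + 1467708) = -3 + 539160 = 539157)
v = 539157
T(-1015, -1088)/S(2229, -479) + 4402871/v = (3 + 17*(-1015) + 17*(-1088))/(-479) + 4402871/539157 = (3 - 17255 - 18496)*(-1/479) + 4402871*(1/539157) = -35748*(-1/479) + 4402871/539157 = 35748/479 + 4402871/539157 = 21382759645/258256203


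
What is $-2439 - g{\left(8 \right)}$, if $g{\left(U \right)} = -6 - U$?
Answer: $-2425$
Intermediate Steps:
$-2439 - g{\left(8 \right)} = -2439 - \left(-6 - 8\right) = -2439 - -14 = -2439 + 14 = -2425$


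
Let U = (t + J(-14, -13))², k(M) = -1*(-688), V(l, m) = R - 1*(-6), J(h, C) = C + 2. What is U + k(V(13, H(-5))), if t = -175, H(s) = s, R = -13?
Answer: 35284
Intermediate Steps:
J(h, C) = 2 + C
V(l, m) = -7 (V(l, m) = -13 - 1*(-6) = -13 + 6 = -7)
k(M) = 688
U = 34596 (U = (-175 + (2 - 13))² = (-175 - 11)² = (-186)² = 34596)
U + k(V(13, H(-5))) = 34596 + 688 = 35284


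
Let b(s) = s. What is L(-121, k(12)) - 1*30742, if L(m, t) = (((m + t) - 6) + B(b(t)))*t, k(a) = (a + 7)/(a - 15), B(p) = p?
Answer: -268717/9 ≈ -29857.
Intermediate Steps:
k(a) = (7 + a)/(-15 + a)
L(m, t) = t*(-6 + m + 2*t) (L(m, t) = (((m + t) - 6) + t)*t = ((-6 + m + t) + t)*t = (-6 + m + 2*t)*t = t*(-6 + m + 2*t))
L(-121, k(12)) - 1*30742 = ((7 + 12)/(-15 + 12))*(-6 - 121 + 2*((7 + 12)/(-15 + 12))) - 1*30742 = (19/(-3))*(-6 - 121 + 2*(19/(-3))) - 30742 = (-⅓*19)*(-6 - 121 + 2*(-⅓*19)) - 30742 = -19*(-6 - 121 + 2*(-19/3))/3 - 30742 = -19*(-6 - 121 - 38/3)/3 - 30742 = -19/3*(-419/3) - 30742 = 7961/9 - 30742 = -268717/9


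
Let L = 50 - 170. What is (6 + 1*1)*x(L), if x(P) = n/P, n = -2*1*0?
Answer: 0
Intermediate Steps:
n = 0 (n = -2*0 = 0)
L = -120
x(P) = 0 (x(P) = 0/P = 0)
(6 + 1*1)*x(L) = (6 + 1*1)*0 = (6 + 1)*0 = 7*0 = 0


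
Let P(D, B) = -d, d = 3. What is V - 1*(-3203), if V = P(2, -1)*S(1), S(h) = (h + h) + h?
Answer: 3194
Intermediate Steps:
P(D, B) = -3 (P(D, B) = -1*3 = -3)
S(h) = 3*h (S(h) = 2*h + h = 3*h)
V = -9 ≈ -9.0000
V - 1*(-3203) = -9 - 1*(-3203) = -9 + 3203 = 3194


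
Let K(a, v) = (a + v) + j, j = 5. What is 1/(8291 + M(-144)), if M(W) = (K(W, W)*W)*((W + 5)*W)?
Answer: 1/815700323 ≈ 1.2259e-9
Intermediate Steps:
K(a, v) = 5 + a + v (K(a, v) = (a + v) + 5 = 5 + a + v)
M(W) = W²*(5 + W)*(5 + 2*W) (M(W) = ((5 + W + W)*W)*((W + 5)*W) = ((5 + 2*W)*W)*((5 + W)*W) = (W*(5 + 2*W))*(W*(5 + W)) = W²*(5 + W)*(5 + 2*W))
1/(8291 + M(-144)) = 1/(8291 + (-144)²*(5 - 144)*(5 + 2*(-144))) = 1/(8291 + 20736*(-139)*(5 - 288)) = 1/(8291 + 20736*(-139)*(-283)) = 1/(8291 + 815692032) = 1/815700323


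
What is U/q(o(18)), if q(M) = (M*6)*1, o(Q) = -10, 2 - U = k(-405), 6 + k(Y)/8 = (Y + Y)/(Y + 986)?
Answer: -3553/3486 ≈ -1.0192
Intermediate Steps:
k(Y) = -48 + 16*Y/(986 + Y) (k(Y) = -48 + 8*((Y + Y)/(Y + 986)) = -48 + 8*((2*Y)/(986 + Y)) = -48 + 8*(2*Y/(986 + Y)) = -48 + 16*Y/(986 + Y))
U = 35530/581 (U = 2 - 32*(-1479 - 1*(-405))/(986 - 405) = 2 - 32*(-1479 + 405)/581 = 2 - 32*(-1074)/581 = 2 - 1*(-34368/581) = 2 + 34368/581 = 35530/581 ≈ 61.153)
q(M) = 6*M (q(M) = (6*M)*1 = 6*M)
U/q(o(18)) = 35530/(581*((6*(-10)))) = (35530/581)/(-60) = (35530/581)*(-1/60) = -3553/3486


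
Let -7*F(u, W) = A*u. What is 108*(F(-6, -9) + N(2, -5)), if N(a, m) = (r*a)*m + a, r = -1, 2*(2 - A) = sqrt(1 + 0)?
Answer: 10044/7 ≈ 1434.9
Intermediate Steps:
A = 3/2 (A = 2 - sqrt(1 + 0)/2 = 2 - sqrt(1)/2 = 2 - 1/2*1 = 2 - 1/2 = 3/2 ≈ 1.5000)
N(a, m) = a - a*m (N(a, m) = (-a)*m + a = -a*m + a = a - a*m)
F(u, W) = -3*u/14
108*(F(-6, -9) + N(2, -5)) = 108*(-3/14*(-6) + 2*(1 - 1*(-5))) = 108*(9/7 + 2*(1 + 5)) = 108*(9/7 + 2*6) = 108*(9/7 + 12) = 108*(93/7) = 10044/7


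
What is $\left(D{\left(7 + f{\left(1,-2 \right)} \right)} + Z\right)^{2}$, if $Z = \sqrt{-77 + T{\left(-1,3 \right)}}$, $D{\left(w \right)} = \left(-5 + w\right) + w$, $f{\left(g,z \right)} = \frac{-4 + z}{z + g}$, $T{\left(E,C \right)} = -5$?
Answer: $\left(21 + i \sqrt{82}\right)^{2} \approx 359.0 + 380.33 i$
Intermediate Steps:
$f{\left(g,z \right)} = \frac{-4 + z}{g + z}$
$D{\left(w \right)} = -5 + 2 w$
$Z = i \sqrt{82}$ ($Z = \sqrt{-77 - 5} = \sqrt{-82} = i \sqrt{82} \approx 9.0554 i$)
$\left(D{\left(7 + f{\left(1,-2 \right)} \right)} + Z\right)^{2} = \left(\left(-5 + 2 \left(7 + \frac{-4 - 2}{1 - 2}\right)\right) + i \sqrt{82}\right)^{2} = \left(\left(-5 + 2 \left(7 + \frac{1}{-1} \left(-6\right)\right)\right) + i \sqrt{82}\right)^{2} = \left(\left(-5 + 2 \left(7 - -6\right)\right) + i \sqrt{82}\right)^{2} = \left(\left(-5 + 2 \left(7 + 6\right)\right) + i \sqrt{82}\right)^{2} = \left(\left(-5 + 2 \cdot 13\right) + i \sqrt{82}\right)^{2} = \left(\left(-5 + 26\right) + i \sqrt{82}\right)^{2} = \left(21 + i \sqrt{82}\right)^{2}$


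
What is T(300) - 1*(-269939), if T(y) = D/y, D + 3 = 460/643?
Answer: 52071231631/192900 ≈ 2.6994e+5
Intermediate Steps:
D = -1469/643 (D = -3 + 460/643 = -1469/643 ≈ -2.2846)
T(y) = -1469/(643*y)
T(300) - 1*(-269939) = -1469/643/300 - 1*(-269939) = -1469/643*1/300 + 269939 = -1469/192900 + 269939 = 52071231631/192900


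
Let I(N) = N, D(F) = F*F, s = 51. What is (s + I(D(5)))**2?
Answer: 5776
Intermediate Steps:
D(F) = F**2
(s + I(D(5)))**2 = (51 + 5**2)**2 = (51 + 25)**2 = 76**2 = 5776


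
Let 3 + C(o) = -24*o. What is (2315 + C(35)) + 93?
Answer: 1565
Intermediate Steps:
C(o) = -3 - 24*o
(2315 + C(35)) + 93 = (2315 + (-3 - 24*35)) + 93 = (2315 + (-3 - 840)) + 93 = (2315 - 843) + 93 = 1472 + 93 = 1565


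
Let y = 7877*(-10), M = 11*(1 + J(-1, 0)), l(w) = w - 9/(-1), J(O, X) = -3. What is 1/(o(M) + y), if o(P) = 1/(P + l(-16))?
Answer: -29/2284331 ≈ -1.2695e-5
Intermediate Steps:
l(w) = 9 + w (l(w) = w - 9*(-1) = w - 1*(-9) = w + 9 = 9 + w)
M = -22 (M = 11*(1 - 3) = 11*(-2) = -22)
y = -78770
o(P) = 1/(-7 + P) (o(P) = 1/(P + (9 - 16)) = 1/(P - 7) = 1/(-7 + P))
1/(o(M) + y) = 1/(1/(-7 - 22) - 78770) = 1/(1/(-29) - 78770) = 1/(-1/29 - 78770) = 1/(-2284331/29) = -29/2284331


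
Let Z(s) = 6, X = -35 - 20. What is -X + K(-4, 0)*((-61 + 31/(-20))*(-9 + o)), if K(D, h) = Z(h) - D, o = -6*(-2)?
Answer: -3643/2 ≈ -1821.5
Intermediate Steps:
X = -55
o = 12
K(D, h) = 6 - D
-X + K(-4, 0)*((-61 + 31/(-20))*(-9 + o)) = -1*(-55) + (6 - 1*(-4))*((-61 + 31/(-20))*(-9 + 12)) = 55 + (6 + 4)*((-61 + 31*(-1/20))*3) = 55 + 10*((-61 - 31/20)*3) = 55 + 10*(-1251/20*3) = 55 + 10*(-3753/20) = 55 - 3753/2 = -3643/2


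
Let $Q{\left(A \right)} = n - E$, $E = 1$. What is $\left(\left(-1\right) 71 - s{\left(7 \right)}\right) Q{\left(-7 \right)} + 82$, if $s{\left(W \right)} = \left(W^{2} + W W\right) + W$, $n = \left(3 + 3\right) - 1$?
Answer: $-622$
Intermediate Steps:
$n = 5$ ($n = 6 - 1 = 5$)
$s{\left(W \right)} = W + 2 W^{2}$ ($s{\left(W \right)} = \left(W^{2} + W^{2}\right) + W = 2 W^{2} + W = W + 2 W^{2}$)
$Q{\left(A \right)} = 4$ ($Q{\left(A \right)} = 5 - 1 = 4$)
$\left(\left(-1\right) 71 - s{\left(7 \right)}\right) Q{\left(-7 \right)} + 82 = \left(\left(-1\right) 71 - 7 \left(1 + 2 \cdot 7\right)\right) 4 + 82 = \left(-71 - 7 \left(1 + 14\right)\right) 4 + 82 = \left(-71 - 7 \cdot 15\right) 4 + 82 = \left(-71 - 105\right) 4 + 82 = \left(-176\right) 4 + 82 = -704 + 82 = -622$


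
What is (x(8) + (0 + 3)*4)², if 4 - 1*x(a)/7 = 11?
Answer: 1369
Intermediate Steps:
x(a) = -49 (x(a) = 28 - 7*11 = 28 - 77 = -49)
(x(8) + (0 + 3)*4)² = (-49 + (0 + 3)*4)² = (-49 + 3*4)² = (-49 + 12)² = (-37)² = 1369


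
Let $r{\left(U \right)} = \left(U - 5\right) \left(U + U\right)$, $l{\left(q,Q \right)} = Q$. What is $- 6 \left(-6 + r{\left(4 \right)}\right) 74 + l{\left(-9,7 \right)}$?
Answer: $6223$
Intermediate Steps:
$r{\left(U \right)} = 2 U \left(-5 + U\right)$ ($r{\left(U \right)} = \left(-5 + U\right) 2 U = 2 U \left(-5 + U\right)$)
$- 6 \left(-6 + r{\left(4 \right)}\right) 74 + l{\left(-9,7 \right)} = - 6 \left(-6 + 2 \cdot 4 \left(-5 + 4\right)\right) 74 + 7 = - 6 \left(-6 + 2 \cdot 4 \left(-1\right)\right) 74 + 7 = - 6 \left(-6 - 8\right) 74 + 7 = \left(-6\right) \left(-14\right) 74 + 7 = 84 \cdot 74 + 7 = 6216 + 7 = 6223$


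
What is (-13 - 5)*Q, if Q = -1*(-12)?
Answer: -216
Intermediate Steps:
Q = 12
(-13 - 5)*Q = (-13 - 5)*12 = -18*12 = -216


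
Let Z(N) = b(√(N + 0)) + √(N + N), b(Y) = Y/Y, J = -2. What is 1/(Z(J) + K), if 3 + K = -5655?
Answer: -5657/32001653 - 2*I/32001653 ≈ -0.00017677 - 6.2497e-8*I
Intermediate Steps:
K = -5658 (K = -3 - 5655 = -5658)
b(Y) = 1
Z(N) = 1 + √2*√N (Z(N) = 1 + √(N + N) = 1 + √(2*N) = 1 + √2*√N)
1/(Z(J) + K) = 1/((1 + √2*√(-2)) - 5658) = 1/((1 + √2*(I*√2)) - 5658) = 1/((1 + 2*I) - 5658) = 1/(-5657 + 2*I) = (-5657 - 2*I)/32001653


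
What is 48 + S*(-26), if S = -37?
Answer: 1010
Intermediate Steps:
48 + S*(-26) = 48 - 37*(-26) = 48 + 962 = 1010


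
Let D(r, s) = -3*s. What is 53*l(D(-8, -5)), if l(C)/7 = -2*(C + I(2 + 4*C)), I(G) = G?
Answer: -57134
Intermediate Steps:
l(C) = -28 - 70*C (l(C) = 7*(-2*(C + (2 + 4*C))) = 7*(-2*(2 + 5*C)) = 7*(-4 - 10*C) = -28 - 70*C)
53*l(D(-8, -5)) = 53*(-28 - (-210)*(-5)) = 53*(-28 - 70*15) = 53*(-28 - 1050) = 53*(-1078) = -57134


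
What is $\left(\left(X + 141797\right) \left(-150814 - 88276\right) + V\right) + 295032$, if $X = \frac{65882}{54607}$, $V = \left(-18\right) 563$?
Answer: $- \frac{1851300072273404}{54607} \approx -3.3902 \cdot 10^{10}$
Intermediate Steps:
$V = -10134$
$X = \frac{65882}{54607}$ ($X = 65882 \cdot \frac{1}{54607} = \frac{65882}{54607} \approx 1.2065$)
$\left(\left(X + 141797\right) \left(-150814 - 88276\right) + V\right) + 295032 = \left(\left(\frac{65882}{54607} + 141797\right) \left(-150814 - 88276\right) - 10134\right) + 295032 = \left(\frac{7743174661}{54607} \left(-239090\right) - 10134\right) + 295032 = \left(- \frac{1851315629698490}{54607} - 10134\right) + 295032 = - \frac{1851316183085828}{54607} + 295032 = - \frac{1851300072273404}{54607}$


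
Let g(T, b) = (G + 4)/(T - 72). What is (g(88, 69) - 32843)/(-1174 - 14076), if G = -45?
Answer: 525529/244000 ≈ 2.1538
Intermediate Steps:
g(T, b) = -41/(-72 + T) (g(T, b) = (-45 + 4)/(T - 72) = -41/(-72 + T))
(g(88, 69) - 32843)/(-1174 - 14076) = (-41/(-72 + 88) - 32843)/(-1174 - 14076) = (-41/16 - 32843)/(-15250) = (-41*1/16 - 32843)*(-1/15250) = (-41/16 - 32843)*(-1/15250) = -525529/16*(-1/15250) = 525529/244000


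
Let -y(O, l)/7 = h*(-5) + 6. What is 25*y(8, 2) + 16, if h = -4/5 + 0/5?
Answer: -1734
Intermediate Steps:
h = -⅘ (h = -4*⅕ + 0*(⅕) = -⅘ + 0 = -⅘ ≈ -0.80000)
y(O, l) = -70 (y(O, l) = -7*(-⅘*(-5) + 6) = -7*(4 + 6) = -7*10 = -70)
25*y(8, 2) + 16 = 25*(-70) + 16 = -1750 + 16 = -1734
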